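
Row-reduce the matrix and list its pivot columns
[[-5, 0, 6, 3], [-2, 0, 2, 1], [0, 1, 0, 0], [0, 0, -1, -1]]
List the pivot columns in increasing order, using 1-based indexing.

R1 → -1/5·R1
  [  1  0  -6/5  -3/5 ]
  [ -2  0     2     1 ]
  [  0  1     0     0 ]
  [  0  0    -1    -1 ]
R2 → R2 + 2·R1
  [ 1  0  -6/5  -3/5 ]
  [ 0  0  -2/5  -1/5 ]
  [ 0  1     0     0 ]
  [ 0  0    -1    -1 ]
R2 <-> R3
  [ 1  0  -6/5  -3/5 ]
  [ 0  1     0     0 ]
  [ 0  0  -2/5  -1/5 ]
  [ 0  0    -1    -1 ]
R3 → -5/2·R3
  [ 1  0  -6/5  -3/5 ]
  [ 0  1     0     0 ]
  [ 0  0     1   1/2 ]
  [ 0  0    -1    -1 ]
R4 → R4 + R3
  [ 1  0  -6/5  -3/5 ]
  [ 0  1     0     0 ]
  [ 0  0     1   1/2 ]
  [ 0  0     0  -1/2 ]
R4 → -2·R4
  [ 1  0  -6/5  -3/5 ]
  [ 0  1     0     0 ]
  [ 0  0     1   1/2 ]
  [ 0  0     0     1 ]
R3 → R3 − 1/2·R4
  [ 1  0  -6/5  -3/5 ]
  [ 0  1     0     0 ]
  [ 0  0     1     0 ]
  [ 0  0     0     1 ]
R1 → R1 + 3/5·R4
  [ 1  0  -6/5  0 ]
  [ 0  1     0  0 ]
  [ 0  0     1  0 ]
  [ 0  0     0  1 ]
R1 → R1 + 6/5·R3
  [ 1  0  0  0 ]
  [ 0  1  0  0 ]
  [ 0  0  1  0 ]
  [ 0  0  0  1 ]
Pivot columns are the columns containing a leading 1.

1, 2, 3, 4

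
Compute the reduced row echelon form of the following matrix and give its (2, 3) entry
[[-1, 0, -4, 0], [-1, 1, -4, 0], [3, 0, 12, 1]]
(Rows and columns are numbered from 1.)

0

r1 ← -1·r1
  [  1  0   4  0 ]
  [ -1  1  -4  0 ]
  [  3  0  12  1 ]
r2 ← r2 + r1
  [ 1  0   4  0 ]
  [ 0  1   0  0 ]
  [ 3  0  12  1 ]
r3 ← r3 − 3·r1
  [ 1  0  4  0 ]
  [ 0  1  0  0 ]
  [ 0  0  0  1 ]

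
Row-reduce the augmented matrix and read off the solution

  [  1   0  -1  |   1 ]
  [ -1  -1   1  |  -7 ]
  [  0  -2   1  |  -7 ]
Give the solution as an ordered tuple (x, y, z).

(6, 6, 5)

ρ2 := ρ2 + ρ1
  [ 1   0  -1  |   1 ]
  [ 0  -1   0  |  -6 ]
  [ 0  -2   1  |  -7 ]
ρ2 := -1·ρ2
  [ 1   0  -1  |   1 ]
  [ 0   1   0  |   6 ]
  [ 0  -2   1  |  -7 ]
ρ3 := ρ3 + 2·ρ2
  [ 1  0  -1  |  1 ]
  [ 0  1   0  |  6 ]
  [ 0  0   1  |  5 ]
ρ1 := ρ1 + ρ3
  [ 1  0  0  |  6 ]
  [ 0  1  0  |  6 ]
  [ 0  0  1  |  5 ]
Reading off the last column: x = 6, y = 6, z = 5.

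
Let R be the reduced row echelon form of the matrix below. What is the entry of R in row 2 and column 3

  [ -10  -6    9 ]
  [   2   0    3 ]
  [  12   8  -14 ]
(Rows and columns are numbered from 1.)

R1 := -1/10·R1
  [  1  3/5  -9/10 ]
  [  2    0      3 ]
  [ 12    8    -14 ]
R2 := R2 − 2·R1
  [  1   3/5  -9/10 ]
  [  0  -6/5   24/5 ]
  [ 12     8    -14 ]
R3 := R3 − 12·R1
  [ 1   3/5  -9/10 ]
  [ 0  -6/5   24/5 ]
  [ 0   4/5  -16/5 ]
R2 := -5/6·R2
  [ 1  3/5  -9/10 ]
  [ 0    1     -4 ]
  [ 0  4/5  -16/5 ]
R3 := R3 − 4/5·R2
  [ 1  3/5  -9/10 ]
  [ 0    1     -4 ]
  [ 0    0      0 ]
R1 := R1 − 3/5·R2
  [ 1  0  3/2 ]
  [ 0  1   -4 ]
  [ 0  0    0 ]

-4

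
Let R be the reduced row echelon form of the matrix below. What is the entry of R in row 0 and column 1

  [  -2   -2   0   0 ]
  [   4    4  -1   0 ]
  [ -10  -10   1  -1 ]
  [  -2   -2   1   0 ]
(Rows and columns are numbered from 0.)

1

Multiply R1 by -1/2.
  [   1    1   0   0 ]
  [   4    4  -1   0 ]
  [ -10  -10   1  -1 ]
  [  -2   -2   1   0 ]
Subtract 4 times R1 from R2.
  [   1    1   0   0 ]
  [   0    0  -1   0 ]
  [ -10  -10   1  -1 ]
  [  -2   -2   1   0 ]
Add 10 times R1 to R3.
  [  1   1   0   0 ]
  [  0   0  -1   0 ]
  [  0   0   1  -1 ]
  [ -2  -2   1   0 ]
Add 2 times R1 to R4.
  [ 1  1   0   0 ]
  [ 0  0  -1   0 ]
  [ 0  0   1  -1 ]
  [ 0  0   1   0 ]
Multiply R2 by -1.
  [ 1  1  0   0 ]
  [ 0  0  1   0 ]
  [ 0  0  1  -1 ]
  [ 0  0  1   0 ]
Subtract R2 from R3.
  [ 1  1  0   0 ]
  [ 0  0  1   0 ]
  [ 0  0  0  -1 ]
  [ 0  0  1   0 ]
Subtract R2 from R4.
  [ 1  1  0   0 ]
  [ 0  0  1   0 ]
  [ 0  0  0  -1 ]
  [ 0  0  0   0 ]
Multiply R3 by -1.
  [ 1  1  0  0 ]
  [ 0  0  1  0 ]
  [ 0  0  0  1 ]
  [ 0  0  0  0 ]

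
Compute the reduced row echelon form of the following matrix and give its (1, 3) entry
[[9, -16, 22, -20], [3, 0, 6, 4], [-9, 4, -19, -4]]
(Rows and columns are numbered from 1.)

2

ρ1 → 1/9·ρ1
  [  1  -16/9  22/9  -20/9 ]
  [  3      0     6      4 ]
  [ -9      4   -19     -4 ]
ρ2 → ρ2 − 3·ρ1
  [  1  -16/9  22/9  -20/9 ]
  [  0   16/3  -4/3   32/3 ]
  [ -9      4   -19     -4 ]
ρ3 → ρ3 + 9·ρ1
  [ 1  -16/9  22/9  -20/9 ]
  [ 0   16/3  -4/3   32/3 ]
  [ 0    -12     3    -24 ]
ρ2 → 3/16·ρ2
  [ 1  -16/9  22/9  -20/9 ]
  [ 0      1  -1/4      2 ]
  [ 0    -12     3    -24 ]
ρ3 → ρ3 + 12·ρ2
  [ 1  -16/9  22/9  -20/9 ]
  [ 0      1  -1/4      2 ]
  [ 0      0     0      0 ]
ρ1 → ρ1 + 16/9·ρ2
  [ 1  0     2  4/3 ]
  [ 0  1  -1/4    2 ]
  [ 0  0     0    0 ]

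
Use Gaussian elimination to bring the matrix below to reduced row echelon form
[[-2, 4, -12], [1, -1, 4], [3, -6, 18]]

[[1, 0, 2], [0, 1, -2], [0, 0, 0]]

r1 -> -1/2·r1
  [ 1  -2   6 ]
  [ 1  -1   4 ]
  [ 3  -6  18 ]
r2 -> r2 − r1
  [ 1  -2   6 ]
  [ 0   1  -2 ]
  [ 3  -6  18 ]
r3 -> r3 − 3·r1
  [ 1  -2   6 ]
  [ 0   1  -2 ]
  [ 0   0   0 ]
r1 -> r1 + 2·r2
  [ 1  0   2 ]
  [ 0  1  -2 ]
  [ 0  0   0 ]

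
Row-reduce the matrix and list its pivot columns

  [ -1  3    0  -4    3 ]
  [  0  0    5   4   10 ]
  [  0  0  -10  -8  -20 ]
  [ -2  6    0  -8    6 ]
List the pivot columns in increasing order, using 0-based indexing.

R1 -> -1·R1
  [  1  -3    0   4   -3 ]
  [  0   0    5   4   10 ]
  [  0   0  -10  -8  -20 ]
  [ -2   6    0  -8    6 ]
R4 -> R4 + 2·R1
  [ 1  -3    0   4   -3 ]
  [ 0   0    5   4   10 ]
  [ 0   0  -10  -8  -20 ]
  [ 0   0    0   0    0 ]
R2 -> 1/5·R2
  [ 1  -3    0    4   -3 ]
  [ 0   0    1  4/5    2 ]
  [ 0   0  -10   -8  -20 ]
  [ 0   0    0    0    0 ]
R3 -> R3 + 10·R2
  [ 1  -3  0    4  -3 ]
  [ 0   0  1  4/5   2 ]
  [ 0   0  0    0   0 ]
  [ 0   0  0    0   0 ]
Pivot columns are the columns containing a leading 1.

0, 2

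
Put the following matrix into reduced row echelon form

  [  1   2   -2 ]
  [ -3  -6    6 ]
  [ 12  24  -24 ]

ρ2 ← ρ2 + 3·ρ1
ρ3 ← ρ3 − 12·ρ1

[[1, 2, -2], [0, 0, 0], [0, 0, 0]]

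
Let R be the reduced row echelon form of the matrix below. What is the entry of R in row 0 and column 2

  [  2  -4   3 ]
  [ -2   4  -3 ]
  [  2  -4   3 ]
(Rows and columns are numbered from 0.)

3/2

R1 → 1/2·R1
  [  1  -2  3/2 ]
  [ -2   4   -3 ]
  [  2  -4    3 ]
R2 → R2 + 2·R1
  [ 1  -2  3/2 ]
  [ 0   0    0 ]
  [ 2  -4    3 ]
R3 → R3 − 2·R1
  [ 1  -2  3/2 ]
  [ 0   0    0 ]
  [ 0   0    0 ]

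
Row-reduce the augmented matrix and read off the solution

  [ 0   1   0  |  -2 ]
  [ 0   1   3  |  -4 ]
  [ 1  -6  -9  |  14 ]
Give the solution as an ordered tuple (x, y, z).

(-4, -2, -2/3)

ρ1 <=> ρ3
  [ 1  -6  -9  |  14 ]
  [ 0   1   3  |  -4 ]
  [ 0   1   0  |  -2 ]
ρ3 := ρ3 − ρ2
  [ 1  -6  -9  |  14 ]
  [ 0   1   3  |  -4 ]
  [ 0   0  -3  |   2 ]
ρ3 := -1/3·ρ3
  [ 1  -6  -9  |    14 ]
  [ 0   1   3  |    -4 ]
  [ 0   0   1  |  -2/3 ]
ρ2 := ρ2 − 3·ρ3
  [ 1  -6  -9  |    14 ]
  [ 0   1   0  |    -2 ]
  [ 0   0   1  |  -2/3 ]
ρ1 := ρ1 + 9·ρ3
  [ 1  -6  0  |     8 ]
  [ 0   1  0  |    -2 ]
  [ 0   0  1  |  -2/3 ]
ρ1 := ρ1 + 6·ρ2
  [ 1  0  0  |    -4 ]
  [ 0  1  0  |    -2 ]
  [ 0  0  1  |  -2/3 ]
Reading off the last column: x = -4, y = -2, z = -2/3.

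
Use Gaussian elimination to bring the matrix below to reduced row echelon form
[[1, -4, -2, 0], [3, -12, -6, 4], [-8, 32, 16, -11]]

R2 -> R2 − 3·R1
R3 -> R3 + 8·R1
R2 -> 1/4·R2
R3 -> R3 + 11·R2

[[1, -4, -2, 0], [0, 0, 0, 1], [0, 0, 0, 0]]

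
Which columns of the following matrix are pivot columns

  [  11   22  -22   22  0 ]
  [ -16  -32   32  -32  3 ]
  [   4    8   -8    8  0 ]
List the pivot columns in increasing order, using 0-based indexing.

R1 ← 1/11·R1
  [   1    2  -2    2  0 ]
  [ -16  -32  32  -32  3 ]
  [   4    8  -8    8  0 ]
R2 ← R2 + 16·R1
  [ 1  2  -2  2  0 ]
  [ 0  0   0  0  3 ]
  [ 4  8  -8  8  0 ]
R3 ← R3 − 4·R1
  [ 1  2  -2  2  0 ]
  [ 0  0   0  0  3 ]
  [ 0  0   0  0  0 ]
R2 ← 1/3·R2
  [ 1  2  -2  2  0 ]
  [ 0  0   0  0  1 ]
  [ 0  0   0  0  0 ]
Pivot columns are the columns containing a leading 1.

0, 4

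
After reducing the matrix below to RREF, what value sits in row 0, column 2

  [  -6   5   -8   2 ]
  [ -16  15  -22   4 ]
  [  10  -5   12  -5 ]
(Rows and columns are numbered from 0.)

Multiply ρ1 by -1/6.
  [   1  -5/6  4/3  -1/3 ]
  [ -16    15  -22     4 ]
  [  10    -5   12    -5 ]
Add 16 times ρ1 to ρ2.
  [  1  -5/6   4/3  -1/3 ]
  [  0   5/3  -2/3  -4/3 ]
  [ 10    -5    12    -5 ]
Subtract 10 times ρ1 from ρ3.
  [ 1  -5/6   4/3  -1/3 ]
  [ 0   5/3  -2/3  -4/3 ]
  [ 0  10/3  -4/3  -5/3 ]
Multiply ρ2 by 3/5.
  [ 1  -5/6   4/3  -1/3 ]
  [ 0     1  -2/5  -4/5 ]
  [ 0  10/3  -4/3  -5/3 ]
Subtract 10/3 times ρ2 from ρ3.
  [ 1  -5/6   4/3  -1/3 ]
  [ 0     1  -2/5  -4/5 ]
  [ 0     0     0     1 ]
Add 4/5 times ρ3 to ρ2.
  [ 1  -5/6   4/3  -1/3 ]
  [ 0     1  -2/5     0 ]
  [ 0     0     0     1 ]
Add 1/3 times ρ3 to ρ1.
  [ 1  -5/6   4/3  0 ]
  [ 0     1  -2/5  0 ]
  [ 0     0     0  1 ]
Add 5/6 times ρ2 to ρ1.
  [ 1  0     1  0 ]
  [ 0  1  -2/5  0 ]
  [ 0  0     0  1 ]

1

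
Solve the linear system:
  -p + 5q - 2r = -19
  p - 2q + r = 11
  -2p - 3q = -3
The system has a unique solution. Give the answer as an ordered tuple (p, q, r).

(6, -3, -1)

Form the augmented matrix and row-reduce:
  [ -1   5  -2  |  -19 ]
  [  1  -2   1  |   11 ]
  [ -2  -3   0  |   -3 ]
ρ1 ← -1·ρ1
  [  1  -5  2  |  19 ]
  [  1  -2  1  |  11 ]
  [ -2  -3  0  |  -3 ]
ρ2 ← ρ2 − ρ1
  [  1  -5   2  |  19 ]
  [  0   3  -1  |  -8 ]
  [ -2  -3   0  |  -3 ]
ρ3 ← ρ3 + 2·ρ1
  [ 1   -5   2  |  19 ]
  [ 0    3  -1  |  -8 ]
  [ 0  -13   4  |  35 ]
ρ2 ← 1/3·ρ2
  [ 1   -5     2  |    19 ]
  [ 0    1  -1/3  |  -8/3 ]
  [ 0  -13     4  |    35 ]
ρ3 ← ρ3 + 13·ρ2
  [ 1  -5     2  |    19 ]
  [ 0   1  -1/3  |  -8/3 ]
  [ 0   0  -1/3  |   1/3 ]
ρ3 ← -3·ρ3
  [ 1  -5     2  |    19 ]
  [ 0   1  -1/3  |  -8/3 ]
  [ 0   0     1  |    -1 ]
ρ2 ← ρ2 + 1/3·ρ3
  [ 1  -5  2  |  19 ]
  [ 0   1  0  |  -3 ]
  [ 0   0  1  |  -1 ]
ρ1 ← ρ1 − 2·ρ3
  [ 1  -5  0  |  21 ]
  [ 0   1  0  |  -3 ]
  [ 0   0  1  |  -1 ]
ρ1 ← ρ1 + 5·ρ2
  [ 1  0  0  |   6 ]
  [ 0  1  0  |  -3 ]
  [ 0  0  1  |  -1 ]
Reading off the last column: p = 6, q = -3, r = -1.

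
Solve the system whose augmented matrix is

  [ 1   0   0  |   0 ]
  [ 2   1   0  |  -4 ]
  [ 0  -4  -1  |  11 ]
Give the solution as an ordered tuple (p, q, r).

(0, -4, 5)

r2 -> r2 − 2·r1
  [ 1   0   0  |   0 ]
  [ 0   1   0  |  -4 ]
  [ 0  -4  -1  |  11 ]
r3 -> r3 + 4·r2
  [ 1  0   0  |   0 ]
  [ 0  1   0  |  -4 ]
  [ 0  0  -1  |  -5 ]
r3 -> -1·r3
  [ 1  0  0  |   0 ]
  [ 0  1  0  |  -4 ]
  [ 0  0  1  |   5 ]
Reading off the last column: p = 0, q = -4, r = 5.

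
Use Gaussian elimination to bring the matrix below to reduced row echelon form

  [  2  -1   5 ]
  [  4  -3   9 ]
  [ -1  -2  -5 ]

Multiply R1 by 1/2.
  [  1  -1/2  5/2 ]
  [  4    -3    9 ]
  [ -1    -2   -5 ]
Subtract 4 times R1 from R2.
  [  1  -1/2  5/2 ]
  [  0    -1   -1 ]
  [ -1    -2   -5 ]
Add R1 to R3.
  [ 1  -1/2   5/2 ]
  [ 0    -1    -1 ]
  [ 0  -5/2  -5/2 ]
Multiply R2 by -1.
  [ 1  -1/2   5/2 ]
  [ 0     1     1 ]
  [ 0  -5/2  -5/2 ]
Add 5/2 times R2 to R3.
  [ 1  -1/2  5/2 ]
  [ 0     1    1 ]
  [ 0     0    0 ]
Add 1/2 times R2 to R1.
  [ 1  0  3 ]
  [ 0  1  1 ]
  [ 0  0  0 ]

[[1, 0, 3], [0, 1, 1], [0, 0, 0]]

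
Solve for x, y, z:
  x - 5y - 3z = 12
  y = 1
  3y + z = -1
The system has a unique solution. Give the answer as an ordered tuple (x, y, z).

Form the augmented matrix and row-reduce:
  [ 1  -5  -3  |  12 ]
  [ 0   1   0  |   1 ]
  [ 0   3   1  |  -1 ]
ρ3 ← ρ3 − 3·ρ2
  [ 1  -5  -3  |  12 ]
  [ 0   1   0  |   1 ]
  [ 0   0   1  |  -4 ]
ρ1 ← ρ1 + 3·ρ3
  [ 1  -5  0  |   0 ]
  [ 0   1  0  |   1 ]
  [ 0   0  1  |  -4 ]
ρ1 ← ρ1 + 5·ρ2
  [ 1  0  0  |   5 ]
  [ 0  1  0  |   1 ]
  [ 0  0  1  |  -4 ]
Reading off the last column: x = 5, y = 1, z = -4.

(5, 1, -4)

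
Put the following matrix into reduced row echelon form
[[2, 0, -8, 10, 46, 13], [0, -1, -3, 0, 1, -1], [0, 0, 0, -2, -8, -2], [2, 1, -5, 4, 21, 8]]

R1 -> 1/2·R1
  [ 1   0  -4   5  23  13/2 ]
  [ 0  -1  -3   0   1    -1 ]
  [ 0   0   0  -2  -8    -2 ]
  [ 2   1  -5   4  21     8 ]
R4 -> R4 − 2·R1
  [ 1   0  -4   5   23  13/2 ]
  [ 0  -1  -3   0    1    -1 ]
  [ 0   0   0  -2   -8    -2 ]
  [ 0   1   3  -6  -25    -5 ]
R2 -> -1·R2
  [ 1  0  -4   5   23  13/2 ]
  [ 0  1   3   0   -1     1 ]
  [ 0  0   0  -2   -8    -2 ]
  [ 0  1   3  -6  -25    -5 ]
R4 -> R4 − R2
  [ 1  0  -4   5   23  13/2 ]
  [ 0  1   3   0   -1     1 ]
  [ 0  0   0  -2   -8    -2 ]
  [ 0  0   0  -6  -24    -6 ]
R3 -> -1/2·R3
  [ 1  0  -4   5   23  13/2 ]
  [ 0  1   3   0   -1     1 ]
  [ 0  0   0   1    4     1 ]
  [ 0  0   0  -6  -24    -6 ]
R4 -> R4 + 6·R3
  [ 1  0  -4  5  23  13/2 ]
  [ 0  1   3  0  -1     1 ]
  [ 0  0   0  1   4     1 ]
  [ 0  0   0  0   0     0 ]
R1 -> R1 − 5·R3
  [ 1  0  -4  0   3  3/2 ]
  [ 0  1   3  0  -1    1 ]
  [ 0  0   0  1   4    1 ]
  [ 0  0   0  0   0    0 ]

[[1, 0, -4, 0, 3, 3/2], [0, 1, 3, 0, -1, 1], [0, 0, 0, 1, 4, 1], [0, 0, 0, 0, 0, 0]]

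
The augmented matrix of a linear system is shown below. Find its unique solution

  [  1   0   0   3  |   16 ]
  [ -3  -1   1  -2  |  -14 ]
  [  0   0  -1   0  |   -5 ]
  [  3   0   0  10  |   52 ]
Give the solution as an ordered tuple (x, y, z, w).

ρ2 -> ρ2 + 3·ρ1
  [ 1   0   0   3  |  16 ]
  [ 0  -1   1   7  |  34 ]
  [ 0   0  -1   0  |  -5 ]
  [ 3   0   0  10  |  52 ]
ρ4 -> ρ4 − 3·ρ1
  [ 1   0   0  3  |  16 ]
  [ 0  -1   1  7  |  34 ]
  [ 0   0  -1  0  |  -5 ]
  [ 0   0   0  1  |   4 ]
ρ2 -> -1·ρ2
  [ 1  0   0   3  |   16 ]
  [ 0  1  -1  -7  |  -34 ]
  [ 0  0  -1   0  |   -5 ]
  [ 0  0   0   1  |    4 ]
ρ3 -> -1·ρ3
  [ 1  0   0   3  |   16 ]
  [ 0  1  -1  -7  |  -34 ]
  [ 0  0   1   0  |    5 ]
  [ 0  0   0   1  |    4 ]
ρ2 -> ρ2 + 7·ρ4
  [ 1  0   0  3  |  16 ]
  [ 0  1  -1  0  |  -6 ]
  [ 0  0   1  0  |   5 ]
  [ 0  0   0  1  |   4 ]
ρ1 -> ρ1 − 3·ρ4
  [ 1  0   0  0  |   4 ]
  [ 0  1  -1  0  |  -6 ]
  [ 0  0   1  0  |   5 ]
  [ 0  0   0  1  |   4 ]
ρ2 -> ρ2 + ρ3
  [ 1  0  0  0  |   4 ]
  [ 0  1  0  0  |  -1 ]
  [ 0  0  1  0  |   5 ]
  [ 0  0  0  1  |   4 ]
Reading off the last column: x = 4, y = -1, z = 5, w = 4.

(4, -1, 5, 4)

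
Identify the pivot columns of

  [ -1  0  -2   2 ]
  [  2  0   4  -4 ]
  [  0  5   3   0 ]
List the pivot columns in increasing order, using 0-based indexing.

0, 1

R1 ← -1·R1
  [ 1  0  2  -2 ]
  [ 2  0  4  -4 ]
  [ 0  5  3   0 ]
R2 ← R2 − 2·R1
  [ 1  0  2  -2 ]
  [ 0  0  0   0 ]
  [ 0  5  3   0 ]
R2 ↔ R3
  [ 1  0  2  -2 ]
  [ 0  5  3   0 ]
  [ 0  0  0   0 ]
R2 ← 1/5·R2
  [ 1  0    2  -2 ]
  [ 0  1  3/5   0 ]
  [ 0  0    0   0 ]
Pivot columns are the columns containing a leading 1.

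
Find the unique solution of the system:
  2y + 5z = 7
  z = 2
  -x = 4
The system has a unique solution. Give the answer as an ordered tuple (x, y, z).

Form the augmented matrix and row-reduce:
  [  0  2  5  |  7 ]
  [  0  0  1  |  2 ]
  [ -1  0  0  |  4 ]
Swap ρ1 and ρ3.
Multiply ρ1 by -1.
Swap ρ2 and ρ3.
Multiply ρ2 by 1/2.
Subtract 5/2 times ρ3 from ρ2.
Reading off the last column: x = -4, y = -3/2, z = 2.

(-4, -3/2, 2)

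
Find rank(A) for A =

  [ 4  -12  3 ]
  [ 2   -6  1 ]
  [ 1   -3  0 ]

rank = 2

r1 -> 1/4·r1
r2 -> r2 − 2·r1
r3 -> r3 − r1
r2 -> -2·r2
r3 -> r3 + 3/4·r2
r1 -> r1 − 3/4·r2
The reduced form has 2 nonzero rows.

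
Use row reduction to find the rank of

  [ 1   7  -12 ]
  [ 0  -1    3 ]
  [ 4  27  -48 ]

rank = 3

ρ3 := ρ3 − 4·ρ1
ρ2 := -1·ρ2
ρ3 := ρ3 + ρ2
ρ3 := -1/3·ρ3
ρ2 := ρ2 + 3·ρ3
ρ1 := ρ1 + 12·ρ3
ρ1 := ρ1 − 7·ρ2
The reduced form has 3 nonzero rows.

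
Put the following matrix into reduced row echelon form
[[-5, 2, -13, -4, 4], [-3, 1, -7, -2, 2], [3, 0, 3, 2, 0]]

[[1, 0, 1, 0, 0], [0, 1, -4, 0, 2], [0, 0, 0, 1, 0]]

r1 ← -1/5·r1
  [  1  -2/5  13/5  4/5  -4/5 ]
  [ -3     1    -7   -2     2 ]
  [  3     0     3    2     0 ]
r2 ← r2 + 3·r1
  [ 1  -2/5  13/5  4/5  -4/5 ]
  [ 0  -1/5   4/5  2/5  -2/5 ]
  [ 3     0     3    2     0 ]
r3 ← r3 − 3·r1
  [ 1  -2/5   13/5   4/5  -4/5 ]
  [ 0  -1/5    4/5   2/5  -2/5 ]
  [ 0   6/5  -24/5  -2/5  12/5 ]
r2 ← -5·r2
  [ 1  -2/5   13/5   4/5  -4/5 ]
  [ 0     1     -4    -2     2 ]
  [ 0   6/5  -24/5  -2/5  12/5 ]
r3 ← r3 − 6/5·r2
  [ 1  -2/5  13/5  4/5  -4/5 ]
  [ 0     1    -4   -2     2 ]
  [ 0     0     0    2     0 ]
r3 ← 1/2·r3
  [ 1  -2/5  13/5  4/5  -4/5 ]
  [ 0     1    -4   -2     2 ]
  [ 0     0     0    1     0 ]
r2 ← r2 + 2·r3
  [ 1  -2/5  13/5  4/5  -4/5 ]
  [ 0     1    -4    0     2 ]
  [ 0     0     0    1     0 ]
r1 ← r1 − 4/5·r3
  [ 1  -2/5  13/5  0  -4/5 ]
  [ 0     1    -4  0     2 ]
  [ 0     0     0  1     0 ]
r1 ← r1 + 2/5·r2
  [ 1  0   1  0  0 ]
  [ 0  1  -4  0  2 ]
  [ 0  0   0  1  0 ]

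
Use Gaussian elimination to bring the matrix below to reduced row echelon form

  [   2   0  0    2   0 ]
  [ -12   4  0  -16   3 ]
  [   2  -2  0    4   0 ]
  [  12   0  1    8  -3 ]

[[1, 0, 0, 1, 0], [0, 1, 0, -1, 0], [0, 0, 1, -4, 0], [0, 0, 0, 0, 1]]

ρ1 ← 1/2·ρ1
  [   1   0  0    1   0 ]
  [ -12   4  0  -16   3 ]
  [   2  -2  0    4   0 ]
  [  12   0  1    8  -3 ]
ρ2 ← ρ2 + 12·ρ1
  [  1   0  0   1   0 ]
  [  0   4  0  -4   3 ]
  [  2  -2  0   4   0 ]
  [ 12   0  1   8  -3 ]
ρ3 ← ρ3 − 2·ρ1
  [  1   0  0   1   0 ]
  [  0   4  0  -4   3 ]
  [  0  -2  0   2   0 ]
  [ 12   0  1   8  -3 ]
ρ4 ← ρ4 − 12·ρ1
  [ 1   0  0   1   0 ]
  [ 0   4  0  -4   3 ]
  [ 0  -2  0   2   0 ]
  [ 0   0  1  -4  -3 ]
ρ2 ← 1/4·ρ2
  [ 1   0  0   1    0 ]
  [ 0   1  0  -1  3/4 ]
  [ 0  -2  0   2    0 ]
  [ 0   0  1  -4   -3 ]
ρ3 ← ρ3 + 2·ρ2
  [ 1  0  0   1    0 ]
  [ 0  1  0  -1  3/4 ]
  [ 0  0  0   0  3/2 ]
  [ 0  0  1  -4   -3 ]
ρ3 ↔ ρ4
  [ 1  0  0   1    0 ]
  [ 0  1  0  -1  3/4 ]
  [ 0  0  1  -4   -3 ]
  [ 0  0  0   0  3/2 ]
ρ4 ← 2/3·ρ4
  [ 1  0  0   1    0 ]
  [ 0  1  0  -1  3/4 ]
  [ 0  0  1  -4   -3 ]
  [ 0  0  0   0    1 ]
ρ3 ← ρ3 + 3·ρ4
  [ 1  0  0   1    0 ]
  [ 0  1  0  -1  3/4 ]
  [ 0  0  1  -4    0 ]
  [ 0  0  0   0    1 ]
ρ2 ← ρ2 − 3/4·ρ4
  [ 1  0  0   1  0 ]
  [ 0  1  0  -1  0 ]
  [ 0  0  1  -4  0 ]
  [ 0  0  0   0  1 ]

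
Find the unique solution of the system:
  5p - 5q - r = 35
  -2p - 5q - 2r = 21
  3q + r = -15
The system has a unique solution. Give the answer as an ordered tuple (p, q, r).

Form the augmented matrix and row-reduce:
  [  5  -5  -1  |   35 ]
  [ -2  -5  -2  |   21 ]
  [  0   3   1  |  -15 ]
ρ1 → 1/5·ρ1
ρ2 → ρ2 + 2·ρ1
ρ2 → -1/7·ρ2
ρ3 → ρ3 − 3·ρ2
ρ3 → -35·ρ3
ρ2 → ρ2 − 12/35·ρ3
ρ1 → ρ1 + 1/5·ρ3
ρ1 → ρ1 + ρ2
Reading off the last column: p = 2, q = -5, r = 0.

(2, -5, 0)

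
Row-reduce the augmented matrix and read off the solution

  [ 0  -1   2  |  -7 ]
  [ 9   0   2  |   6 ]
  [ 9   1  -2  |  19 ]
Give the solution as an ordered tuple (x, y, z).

Swap R1 and R2.
Multiply R1 by 1/9.
Subtract 9 times R1 from R3.
Multiply R2 by -1.
Subtract R2 from R3.
Multiply R3 by -1/2.
Add 2 times R3 to R2.
Subtract 2/9 times R3 from R1.
Reading off the last column: x = 4/3, y = 1, z = -3.

(4/3, 1, -3)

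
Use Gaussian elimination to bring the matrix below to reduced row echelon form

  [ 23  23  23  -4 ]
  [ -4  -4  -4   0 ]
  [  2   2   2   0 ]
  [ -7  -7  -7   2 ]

[[1, 1, 1, 0], [0, 0, 0, 1], [0, 0, 0, 0], [0, 0, 0, 0]]

r1 -> 1/23·r1
  [  1   1   1  -4/23 ]
  [ -4  -4  -4      0 ]
  [  2   2   2      0 ]
  [ -7  -7  -7      2 ]
r2 -> r2 + 4·r1
  [  1   1   1   -4/23 ]
  [  0   0   0  -16/23 ]
  [  2   2   2       0 ]
  [ -7  -7  -7       2 ]
r3 -> r3 − 2·r1
  [  1   1   1   -4/23 ]
  [  0   0   0  -16/23 ]
  [  0   0   0    8/23 ]
  [ -7  -7  -7       2 ]
r4 -> r4 + 7·r1
  [ 1  1  1   -4/23 ]
  [ 0  0  0  -16/23 ]
  [ 0  0  0    8/23 ]
  [ 0  0  0   18/23 ]
r2 -> -23/16·r2
  [ 1  1  1  -4/23 ]
  [ 0  0  0      1 ]
  [ 0  0  0   8/23 ]
  [ 0  0  0  18/23 ]
r3 -> r3 − 8/23·r2
  [ 1  1  1  -4/23 ]
  [ 0  0  0      1 ]
  [ 0  0  0      0 ]
  [ 0  0  0  18/23 ]
r4 -> r4 − 18/23·r2
  [ 1  1  1  -4/23 ]
  [ 0  0  0      1 ]
  [ 0  0  0      0 ]
  [ 0  0  0      0 ]
r1 -> r1 + 4/23·r2
  [ 1  1  1  0 ]
  [ 0  0  0  1 ]
  [ 0  0  0  0 ]
  [ 0  0  0  0 ]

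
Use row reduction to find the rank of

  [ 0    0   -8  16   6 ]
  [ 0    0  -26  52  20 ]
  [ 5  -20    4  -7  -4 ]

R1 ↔ R3
  [ 5  -20    4  -7  -4 ]
  [ 0    0  -26  52  20 ]
  [ 0    0   -8  16   6 ]
R1 → 1/5·R1
  [ 1  -4  4/5  -7/5  -4/5 ]
  [ 0   0  -26    52    20 ]
  [ 0   0   -8    16     6 ]
R2 → -1/26·R2
  [ 1  -4  4/5  -7/5    -4/5 ]
  [ 0   0    1    -2  -10/13 ]
  [ 0   0   -8    16       6 ]
R3 → R3 + 8·R2
  [ 1  -4  4/5  -7/5    -4/5 ]
  [ 0   0    1    -2  -10/13 ]
  [ 0   0    0     0   -2/13 ]
R3 → -13/2·R3
  [ 1  -4  4/5  -7/5    -4/5 ]
  [ 0   0    1    -2  -10/13 ]
  [ 0   0    0     0       1 ]
R2 → R2 + 10/13·R3
  [ 1  -4  4/5  -7/5  -4/5 ]
  [ 0   0    1    -2     0 ]
  [ 0   0    0     0     1 ]
R1 → R1 + 4/5·R3
  [ 1  -4  4/5  -7/5  0 ]
  [ 0   0    1    -2  0 ]
  [ 0   0    0     0  1 ]
R1 → R1 − 4/5·R2
  [ 1  -4  0  1/5  0 ]
  [ 0   0  1   -2  0 ]
  [ 0   0  0    0  1 ]
The reduced form has 3 nonzero rows.

rank = 3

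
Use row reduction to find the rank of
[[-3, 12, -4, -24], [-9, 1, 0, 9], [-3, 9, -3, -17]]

R1 := -1/3·R1
  [  1  -4  4/3    8 ]
  [ -9   1    0    9 ]
  [ -3   9   -3  -17 ]
R2 := R2 + 9·R1
  [  1   -4  4/3    8 ]
  [  0  -35   12   81 ]
  [ -3    9   -3  -17 ]
R3 := R3 + 3·R1
  [ 1   -4  4/3   8 ]
  [ 0  -35   12  81 ]
  [ 0   -3    1   7 ]
R2 := -1/35·R2
  [ 1  -4     4/3       8 ]
  [ 0   1  -12/35  -81/35 ]
  [ 0  -3       1       7 ]
R3 := R3 + 3·R2
  [ 1  -4     4/3       8 ]
  [ 0   1  -12/35  -81/35 ]
  [ 0   0   -1/35    2/35 ]
R3 := -35·R3
  [ 1  -4     4/3       8 ]
  [ 0   1  -12/35  -81/35 ]
  [ 0   0       1      -2 ]
R2 := R2 + 12/35·R3
  [ 1  -4  4/3   8 ]
  [ 0   1    0  -3 ]
  [ 0   0    1  -2 ]
R1 := R1 − 4/3·R3
  [ 1  -4  0  32/3 ]
  [ 0   1  0    -3 ]
  [ 0   0  1    -2 ]
R1 := R1 + 4·R2
  [ 1  0  0  -4/3 ]
  [ 0  1  0    -3 ]
  [ 0  0  1    -2 ]
The reduced form has 3 nonzero rows.

rank = 3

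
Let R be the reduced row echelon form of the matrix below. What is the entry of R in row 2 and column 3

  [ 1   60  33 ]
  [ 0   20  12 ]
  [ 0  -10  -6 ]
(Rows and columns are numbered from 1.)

Multiply R2 by 1/20.
Add 10 times R2 to R3.
Subtract 60 times R2 from R1.

3/5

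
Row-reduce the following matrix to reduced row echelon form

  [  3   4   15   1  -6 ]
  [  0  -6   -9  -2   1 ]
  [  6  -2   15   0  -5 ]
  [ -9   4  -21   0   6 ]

Multiply R1 by 1/3.
  [  1  4/3    5  1/3  -2 ]
  [  0   -6   -9   -2   1 ]
  [  6   -2   15    0  -5 ]
  [ -9    4  -21    0   6 ]
Subtract 6 times R1 from R3.
  [  1  4/3    5  1/3  -2 ]
  [  0   -6   -9   -2   1 ]
  [  0  -10  -15   -2   7 ]
  [ -9    4  -21    0   6 ]
Add 9 times R1 to R4.
  [ 1  4/3    5  1/3   -2 ]
  [ 0   -6   -9   -2    1 ]
  [ 0  -10  -15   -2    7 ]
  [ 0   16   24    3  -12 ]
Multiply R2 by -1/6.
  [ 1  4/3    5  1/3    -2 ]
  [ 0    1  3/2  1/3  -1/6 ]
  [ 0  -10  -15   -2     7 ]
  [ 0   16   24    3   -12 ]
Add 10 times R2 to R3.
  [ 1  4/3    5  1/3    -2 ]
  [ 0    1  3/2  1/3  -1/6 ]
  [ 0    0    0  4/3  16/3 ]
  [ 0   16   24    3   -12 ]
Subtract 16 times R2 from R4.
  [ 1  4/3    5   1/3     -2 ]
  [ 0    1  3/2   1/3   -1/6 ]
  [ 0    0    0   4/3   16/3 ]
  [ 0    0    0  -7/3  -28/3 ]
Multiply R3 by 3/4.
  [ 1  4/3    5   1/3     -2 ]
  [ 0    1  3/2   1/3   -1/6 ]
  [ 0    0    0     1      4 ]
  [ 0    0    0  -7/3  -28/3 ]
Add 7/3 times R3 to R4.
  [ 1  4/3    5  1/3    -2 ]
  [ 0    1  3/2  1/3  -1/6 ]
  [ 0    0    0    1     4 ]
  [ 0    0    0    0     0 ]
Subtract 1/3 times R3 from R2.
  [ 1  4/3    5  1/3    -2 ]
  [ 0    1  3/2    0  -3/2 ]
  [ 0    0    0    1     4 ]
  [ 0    0    0    0     0 ]
Subtract 1/3 times R3 from R1.
  [ 1  4/3    5  0  -10/3 ]
  [ 0    1  3/2  0   -3/2 ]
  [ 0    0    0  1      4 ]
  [ 0    0    0  0      0 ]
Subtract 4/3 times R2 from R1.
  [ 1  0    3  0  -4/3 ]
  [ 0  1  3/2  0  -3/2 ]
  [ 0  0    0  1     4 ]
  [ 0  0    0  0     0 ]

[[1, 0, 3, 0, -4/3], [0, 1, 3/2, 0, -3/2], [0, 0, 0, 1, 4], [0, 0, 0, 0, 0]]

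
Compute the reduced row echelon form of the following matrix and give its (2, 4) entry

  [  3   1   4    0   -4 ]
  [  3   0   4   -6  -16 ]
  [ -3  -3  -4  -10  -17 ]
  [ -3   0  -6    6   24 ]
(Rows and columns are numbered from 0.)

R1 -> 1/3·R1
  [  1  1/3  4/3    0  -4/3 ]
  [  3    0    4   -6   -16 ]
  [ -3   -3   -4  -10   -17 ]
  [ -3    0   -6    6    24 ]
R2 -> R2 − 3·R1
  [  1  1/3  4/3    0  -4/3 ]
  [  0   -1    0   -6   -12 ]
  [ -3   -3   -4  -10   -17 ]
  [ -3    0   -6    6    24 ]
R3 -> R3 + 3·R1
  [  1  1/3  4/3    0  -4/3 ]
  [  0   -1    0   -6   -12 ]
  [  0   -2    0  -10   -21 ]
  [ -3    0   -6    6    24 ]
R4 -> R4 + 3·R1
  [ 1  1/3  4/3    0  -4/3 ]
  [ 0   -1    0   -6   -12 ]
  [ 0   -2    0  -10   -21 ]
  [ 0    1   -2    6    20 ]
R2 -> -1·R2
  [ 1  1/3  4/3    0  -4/3 ]
  [ 0    1    0    6    12 ]
  [ 0   -2    0  -10   -21 ]
  [ 0    1   -2    6    20 ]
R3 -> R3 + 2·R2
  [ 1  1/3  4/3  0  -4/3 ]
  [ 0    1    0  6    12 ]
  [ 0    0    0  2     3 ]
  [ 0    1   -2  6    20 ]
R4 -> R4 − R2
  [ 1  1/3  4/3  0  -4/3 ]
  [ 0    1    0  6    12 ]
  [ 0    0    0  2     3 ]
  [ 0    0   -2  0     8 ]
R3 ↔ R4
  [ 1  1/3  4/3  0  -4/3 ]
  [ 0    1    0  6    12 ]
  [ 0    0   -2  0     8 ]
  [ 0    0    0  2     3 ]
R3 -> -1/2·R3
  [ 1  1/3  4/3  0  -4/3 ]
  [ 0    1    0  6    12 ]
  [ 0    0    1  0    -4 ]
  [ 0    0    0  2     3 ]
R4 -> 1/2·R4
  [ 1  1/3  4/3  0  -4/3 ]
  [ 0    1    0  6    12 ]
  [ 0    0    1  0    -4 ]
  [ 0    0    0  1   3/2 ]
R2 -> R2 − 6·R4
  [ 1  1/3  4/3  0  -4/3 ]
  [ 0    1    0  0     3 ]
  [ 0    0    1  0    -4 ]
  [ 0    0    0  1   3/2 ]
R1 -> R1 − 4/3·R3
  [ 1  1/3  0  0    4 ]
  [ 0    1  0  0    3 ]
  [ 0    0  1  0   -4 ]
  [ 0    0  0  1  3/2 ]
R1 -> R1 − 1/3·R2
  [ 1  0  0  0    3 ]
  [ 0  1  0  0    3 ]
  [ 0  0  1  0   -4 ]
  [ 0  0  0  1  3/2 ]

-4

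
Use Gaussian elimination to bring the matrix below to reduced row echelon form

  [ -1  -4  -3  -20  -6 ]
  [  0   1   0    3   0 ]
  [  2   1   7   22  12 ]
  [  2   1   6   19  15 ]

ρ1 → -1·ρ1
  [ 1  4  3  20   6 ]
  [ 0  1  0   3   0 ]
  [ 2  1  7  22  12 ]
  [ 2  1  6  19  15 ]
ρ3 → ρ3 − 2·ρ1
  [ 1   4  3   20   6 ]
  [ 0   1  0    3   0 ]
  [ 0  -7  1  -18   0 ]
  [ 2   1  6   19  15 ]
ρ4 → ρ4 − 2·ρ1
  [ 1   4  3   20  6 ]
  [ 0   1  0    3  0 ]
  [ 0  -7  1  -18  0 ]
  [ 0  -7  0  -21  3 ]
ρ3 → ρ3 + 7·ρ2
  [ 1   4  3   20  6 ]
  [ 0   1  0    3  0 ]
  [ 0   0  1    3  0 ]
  [ 0  -7  0  -21  3 ]
ρ4 → ρ4 + 7·ρ2
  [ 1  4  3  20  6 ]
  [ 0  1  0   3  0 ]
  [ 0  0  1   3  0 ]
  [ 0  0  0   0  3 ]
ρ4 → 1/3·ρ4
  [ 1  4  3  20  6 ]
  [ 0  1  0   3  0 ]
  [ 0  0  1   3  0 ]
  [ 0  0  0   0  1 ]
ρ1 → ρ1 − 6·ρ4
  [ 1  4  3  20  0 ]
  [ 0  1  0   3  0 ]
  [ 0  0  1   3  0 ]
  [ 0  0  0   0  1 ]
ρ1 → ρ1 − 3·ρ3
  [ 1  4  0  11  0 ]
  [ 0  1  0   3  0 ]
  [ 0  0  1   3  0 ]
  [ 0  0  0   0  1 ]
ρ1 → ρ1 − 4·ρ2
  [ 1  0  0  -1  0 ]
  [ 0  1  0   3  0 ]
  [ 0  0  1   3  0 ]
  [ 0  0  0   0  1 ]

[[1, 0, 0, -1, 0], [0, 1, 0, 3, 0], [0, 0, 1, 3, 0], [0, 0, 0, 0, 1]]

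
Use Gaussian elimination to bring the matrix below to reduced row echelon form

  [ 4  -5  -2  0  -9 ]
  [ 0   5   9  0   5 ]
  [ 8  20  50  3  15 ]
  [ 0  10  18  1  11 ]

ρ1 → 1/4·ρ1
  [ 1  -5/4  -1/2  0  -9/4 ]
  [ 0     5     9  0     5 ]
  [ 8    20    50  3    15 ]
  [ 0    10    18  1    11 ]
ρ3 → ρ3 − 8·ρ1
  [ 1  -5/4  -1/2  0  -9/4 ]
  [ 0     5     9  0     5 ]
  [ 0    30    54  3    33 ]
  [ 0    10    18  1    11 ]
ρ2 → 1/5·ρ2
  [ 1  -5/4  -1/2  0  -9/4 ]
  [ 0     1   9/5  0     1 ]
  [ 0    30    54  3    33 ]
  [ 0    10    18  1    11 ]
ρ3 → ρ3 − 30·ρ2
  [ 1  -5/4  -1/2  0  -9/4 ]
  [ 0     1   9/5  0     1 ]
  [ 0     0     0  3     3 ]
  [ 0    10    18  1    11 ]
ρ4 → ρ4 − 10·ρ2
  [ 1  -5/4  -1/2  0  -9/4 ]
  [ 0     1   9/5  0     1 ]
  [ 0     0     0  3     3 ]
  [ 0     0     0  1     1 ]
ρ3 → 1/3·ρ3
  [ 1  -5/4  -1/2  0  -9/4 ]
  [ 0     1   9/5  0     1 ]
  [ 0     0     0  1     1 ]
  [ 0     0     0  1     1 ]
ρ4 → ρ4 − ρ3
  [ 1  -5/4  -1/2  0  -9/4 ]
  [ 0     1   9/5  0     1 ]
  [ 0     0     0  1     1 ]
  [ 0     0     0  0     0 ]
ρ1 → ρ1 + 5/4·ρ2
  [ 1  0  7/4  0  -1 ]
  [ 0  1  9/5  0   1 ]
  [ 0  0    0  1   1 ]
  [ 0  0    0  0   0 ]

[[1, 0, 7/4, 0, -1], [0, 1, 9/5, 0, 1], [0, 0, 0, 1, 1], [0, 0, 0, 0, 0]]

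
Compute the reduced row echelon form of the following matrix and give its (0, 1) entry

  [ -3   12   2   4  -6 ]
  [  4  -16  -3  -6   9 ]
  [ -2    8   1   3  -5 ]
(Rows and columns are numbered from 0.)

R1 := -1/3·R1
  [  1   -4  -2/3  -4/3   2 ]
  [  4  -16    -3    -6   9 ]
  [ -2    8     1     3  -5 ]
R2 := R2 − 4·R1
  [  1  -4  -2/3  -4/3   2 ]
  [  0   0  -1/3  -2/3   1 ]
  [ -2   8     1     3  -5 ]
R3 := R3 + 2·R1
  [ 1  -4  -2/3  -4/3   2 ]
  [ 0   0  -1/3  -2/3   1 ]
  [ 0   0  -1/3   1/3  -1 ]
R2 := -3·R2
  [ 1  -4  -2/3  -4/3   2 ]
  [ 0   0     1     2  -3 ]
  [ 0   0  -1/3   1/3  -1 ]
R3 := R3 + 1/3·R2
  [ 1  -4  -2/3  -4/3   2 ]
  [ 0   0     1     2  -3 ]
  [ 0   0     0     1  -2 ]
R2 := R2 − 2·R3
  [ 1  -4  -2/3  -4/3   2 ]
  [ 0   0     1     0   1 ]
  [ 0   0     0     1  -2 ]
R1 := R1 + 4/3·R3
  [ 1  -4  -2/3  0  -2/3 ]
  [ 0   0     1  0     1 ]
  [ 0   0     0  1    -2 ]
R1 := R1 + 2/3·R2
  [ 1  -4  0  0   0 ]
  [ 0   0  1  0   1 ]
  [ 0   0  0  1  -2 ]

-4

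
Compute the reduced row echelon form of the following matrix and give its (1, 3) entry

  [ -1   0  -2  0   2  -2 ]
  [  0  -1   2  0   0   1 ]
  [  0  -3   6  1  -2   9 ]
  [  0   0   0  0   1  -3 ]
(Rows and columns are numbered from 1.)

2

ρ1 ← -1·ρ1
  [ 1   0  2  0  -2   2 ]
  [ 0  -1  2  0   0   1 ]
  [ 0  -3  6  1  -2   9 ]
  [ 0   0  0  0   1  -3 ]
ρ2 ← -1·ρ2
  [ 1   0   2  0  -2   2 ]
  [ 0   1  -2  0   0  -1 ]
  [ 0  -3   6  1  -2   9 ]
  [ 0   0   0  0   1  -3 ]
ρ3 ← ρ3 + 3·ρ2
  [ 1  0   2  0  -2   2 ]
  [ 0  1  -2  0   0  -1 ]
  [ 0  0   0  1  -2   6 ]
  [ 0  0   0  0   1  -3 ]
ρ3 ← ρ3 + 2·ρ4
  [ 1  0   2  0  -2   2 ]
  [ 0  1  -2  0   0  -1 ]
  [ 0  0   0  1   0   0 ]
  [ 0  0   0  0   1  -3 ]
ρ1 ← ρ1 + 2·ρ4
  [ 1  0   2  0  0  -4 ]
  [ 0  1  -2  0  0  -1 ]
  [ 0  0   0  1  0   0 ]
  [ 0  0   0  0  1  -3 ]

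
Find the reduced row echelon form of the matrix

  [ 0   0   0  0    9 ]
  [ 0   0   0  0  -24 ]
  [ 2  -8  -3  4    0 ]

[[1, -4, -3/2, 2, 0], [0, 0, 0, 0, 1], [0, 0, 0, 0, 0]]

Swap ρ1 and ρ3.
  [ 2  -8  -3  4    0 ]
  [ 0   0   0  0  -24 ]
  [ 0   0   0  0    9 ]
Multiply ρ1 by 1/2.
  [ 1  -4  -3/2  2    0 ]
  [ 0   0     0  0  -24 ]
  [ 0   0     0  0    9 ]
Multiply ρ2 by -1/24.
  [ 1  -4  -3/2  2  0 ]
  [ 0   0     0  0  1 ]
  [ 0   0     0  0  9 ]
Subtract 9 times ρ2 from ρ3.
  [ 1  -4  -3/2  2  0 ]
  [ 0   0     0  0  1 ]
  [ 0   0     0  0  0 ]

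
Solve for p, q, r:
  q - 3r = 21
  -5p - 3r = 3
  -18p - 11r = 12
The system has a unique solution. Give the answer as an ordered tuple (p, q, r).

(3, 3, -6)

Form the augmented matrix and row-reduce:
  [   0  1   -3  |  21 ]
  [  -5  0   -3  |   3 ]
  [ -18  0  -11  |  12 ]
R1 <=> R2
  [  -5  0   -3  |   3 ]
  [   0  1   -3  |  21 ]
  [ -18  0  -11  |  12 ]
R1 -> -1/5·R1
  [   1  0  3/5  |  -3/5 ]
  [   0  1   -3  |    21 ]
  [ -18  0  -11  |    12 ]
R3 -> R3 + 18·R1
  [ 1  0   3/5  |  -3/5 ]
  [ 0  1    -3  |    21 ]
  [ 0  0  -1/5  |   6/5 ]
R3 -> -5·R3
  [ 1  0  3/5  |  -3/5 ]
  [ 0  1   -3  |    21 ]
  [ 0  0    1  |    -6 ]
R2 -> R2 + 3·R3
  [ 1  0  3/5  |  -3/5 ]
  [ 0  1    0  |     3 ]
  [ 0  0    1  |    -6 ]
R1 -> R1 − 3/5·R3
  [ 1  0  0  |   3 ]
  [ 0  1  0  |   3 ]
  [ 0  0  1  |  -6 ]
Reading off the last column: p = 3, q = 3, r = -6.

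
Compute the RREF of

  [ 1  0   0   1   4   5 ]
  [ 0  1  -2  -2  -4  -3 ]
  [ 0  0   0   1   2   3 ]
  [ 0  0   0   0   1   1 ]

[[1, 0, 0, 0, 0, 0], [0, 1, -2, 0, 0, 3], [0, 0, 0, 1, 0, 1], [0, 0, 0, 0, 1, 1]]

Subtract 2 times R4 from R3.
Add 4 times R4 to R2.
Subtract 4 times R4 from R1.
Add 2 times R3 to R2.
Subtract R3 from R1.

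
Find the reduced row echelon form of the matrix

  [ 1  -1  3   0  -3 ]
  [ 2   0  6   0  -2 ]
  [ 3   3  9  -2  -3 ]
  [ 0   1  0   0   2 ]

[[1, 0, 3, 0, -1], [0, 1, 0, 0, 2], [0, 0, 0, 1, 3], [0, 0, 0, 0, 0]]

Subtract 2 times ρ1 from ρ2.
  [ 1  -1  3   0  -3 ]
  [ 0   2  0   0   4 ]
  [ 3   3  9  -2  -3 ]
  [ 0   1  0   0   2 ]
Subtract 3 times ρ1 from ρ3.
  [ 1  -1  3   0  -3 ]
  [ 0   2  0   0   4 ]
  [ 0   6  0  -2   6 ]
  [ 0   1  0   0   2 ]
Multiply ρ2 by 1/2.
  [ 1  -1  3   0  -3 ]
  [ 0   1  0   0   2 ]
  [ 0   6  0  -2   6 ]
  [ 0   1  0   0   2 ]
Subtract 6 times ρ2 from ρ3.
  [ 1  -1  3   0  -3 ]
  [ 0   1  0   0   2 ]
  [ 0   0  0  -2  -6 ]
  [ 0   1  0   0   2 ]
Subtract ρ2 from ρ4.
  [ 1  -1  3   0  -3 ]
  [ 0   1  0   0   2 ]
  [ 0   0  0  -2  -6 ]
  [ 0   0  0   0   0 ]
Multiply ρ3 by -1/2.
  [ 1  -1  3  0  -3 ]
  [ 0   1  0  0   2 ]
  [ 0   0  0  1   3 ]
  [ 0   0  0  0   0 ]
Add ρ2 to ρ1.
  [ 1  0  3  0  -1 ]
  [ 0  1  0  0   2 ]
  [ 0  0  0  1   3 ]
  [ 0  0  0  0   0 ]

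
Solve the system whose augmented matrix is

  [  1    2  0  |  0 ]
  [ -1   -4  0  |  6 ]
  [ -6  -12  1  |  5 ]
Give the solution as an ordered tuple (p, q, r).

R2 → R2 + R1
R3 → R3 + 6·R1
R2 → -1/2·R2
R1 → R1 − 2·R2
Reading off the last column: p = 6, q = -3, r = 5.

(6, -3, 5)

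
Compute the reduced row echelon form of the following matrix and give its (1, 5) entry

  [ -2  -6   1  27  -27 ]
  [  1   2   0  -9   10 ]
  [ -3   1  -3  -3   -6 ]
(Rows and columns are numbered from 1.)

4

ρ1 := -1/2·ρ1
  [  1  3  -1/2  -27/2  27/2 ]
  [  1  2     0     -9    10 ]
  [ -3  1    -3     -3    -6 ]
ρ2 := ρ2 − ρ1
  [  1   3  -1/2  -27/2  27/2 ]
  [  0  -1   1/2    9/2  -7/2 ]
  [ -3   1    -3     -3    -6 ]
ρ3 := ρ3 + 3·ρ1
  [ 1   3  -1/2  -27/2  27/2 ]
  [ 0  -1   1/2    9/2  -7/2 ]
  [ 0  10  -9/2  -87/2  69/2 ]
ρ2 := -1·ρ2
  [ 1   3  -1/2  -27/2  27/2 ]
  [ 0   1  -1/2   -9/2   7/2 ]
  [ 0  10  -9/2  -87/2  69/2 ]
ρ3 := ρ3 − 10·ρ2
  [ 1  3  -1/2  -27/2  27/2 ]
  [ 0  1  -1/2   -9/2   7/2 ]
  [ 0  0   1/2    3/2  -1/2 ]
ρ3 := 2·ρ3
  [ 1  3  -1/2  -27/2  27/2 ]
  [ 0  1  -1/2   -9/2   7/2 ]
  [ 0  0     1      3    -1 ]
ρ2 := ρ2 + 1/2·ρ3
  [ 1  3  -1/2  -27/2  27/2 ]
  [ 0  1     0     -3     3 ]
  [ 0  0     1      3    -1 ]
ρ1 := ρ1 + 1/2·ρ3
  [ 1  3  0  -12  13 ]
  [ 0  1  0   -3   3 ]
  [ 0  0  1    3  -1 ]
ρ1 := ρ1 − 3·ρ2
  [ 1  0  0  -3   4 ]
  [ 0  1  0  -3   3 ]
  [ 0  0  1   3  -1 ]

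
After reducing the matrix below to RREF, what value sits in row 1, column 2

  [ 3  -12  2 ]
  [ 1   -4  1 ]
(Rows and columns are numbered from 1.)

-4

Multiply R1 by 1/3.
  [ 1  -4  2/3 ]
  [ 1  -4    1 ]
Subtract R1 from R2.
  [ 1  -4  2/3 ]
  [ 0   0  1/3 ]
Multiply R2 by 3.
  [ 1  -4  2/3 ]
  [ 0   0    1 ]
Subtract 2/3 times R2 from R1.
  [ 1  -4  0 ]
  [ 0   0  1 ]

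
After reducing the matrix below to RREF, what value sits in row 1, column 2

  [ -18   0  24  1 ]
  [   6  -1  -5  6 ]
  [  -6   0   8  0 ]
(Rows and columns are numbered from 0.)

r1 → -1/18·r1
  [  1   0  -4/3  -1/18 ]
  [  6  -1    -5      6 ]
  [ -6   0     8      0 ]
r2 → r2 − 6·r1
  [  1   0  -4/3  -1/18 ]
  [  0  -1     3   19/3 ]
  [ -6   0     8      0 ]
r3 → r3 + 6·r1
  [ 1   0  -4/3  -1/18 ]
  [ 0  -1     3   19/3 ]
  [ 0   0     0   -1/3 ]
r2 → -1·r2
  [ 1  0  -4/3  -1/18 ]
  [ 0  1    -3  -19/3 ]
  [ 0  0     0   -1/3 ]
r3 → -3·r3
  [ 1  0  -4/3  -1/18 ]
  [ 0  1    -3  -19/3 ]
  [ 0  0     0      1 ]
r2 → r2 + 19/3·r3
  [ 1  0  -4/3  -1/18 ]
  [ 0  1    -3      0 ]
  [ 0  0     0      1 ]
r1 → r1 + 1/18·r3
  [ 1  0  -4/3  0 ]
  [ 0  1    -3  0 ]
  [ 0  0     0  1 ]

-3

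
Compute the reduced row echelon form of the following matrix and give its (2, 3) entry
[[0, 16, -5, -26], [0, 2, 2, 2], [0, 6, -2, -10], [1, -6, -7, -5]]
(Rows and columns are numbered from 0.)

R1 <-> R4
  [ 1  -6  -7   -5 ]
  [ 0   2   2    2 ]
  [ 0   6  -2  -10 ]
  [ 0  16  -5  -26 ]
R2 -> 1/2·R2
  [ 1  -6  -7   -5 ]
  [ 0   1   1    1 ]
  [ 0   6  -2  -10 ]
  [ 0  16  -5  -26 ]
R3 -> R3 − 6·R2
  [ 1  -6  -7   -5 ]
  [ 0   1   1    1 ]
  [ 0   0  -8  -16 ]
  [ 0  16  -5  -26 ]
R4 -> R4 − 16·R2
  [ 1  -6   -7   -5 ]
  [ 0   1    1    1 ]
  [ 0   0   -8  -16 ]
  [ 0   0  -21  -42 ]
R3 -> -1/8·R3
  [ 1  -6   -7   -5 ]
  [ 0   1    1    1 ]
  [ 0   0    1    2 ]
  [ 0   0  -21  -42 ]
R4 -> R4 + 21·R3
  [ 1  -6  -7  -5 ]
  [ 0   1   1   1 ]
  [ 0   0   1   2 ]
  [ 0   0   0   0 ]
R2 -> R2 − R3
  [ 1  -6  -7  -5 ]
  [ 0   1   0  -1 ]
  [ 0   0   1   2 ]
  [ 0   0   0   0 ]
R1 -> R1 + 7·R3
  [ 1  -6  0   9 ]
  [ 0   1  0  -1 ]
  [ 0   0  1   2 ]
  [ 0   0  0   0 ]
R1 -> R1 + 6·R2
  [ 1  0  0   3 ]
  [ 0  1  0  -1 ]
  [ 0  0  1   2 ]
  [ 0  0  0   0 ]

2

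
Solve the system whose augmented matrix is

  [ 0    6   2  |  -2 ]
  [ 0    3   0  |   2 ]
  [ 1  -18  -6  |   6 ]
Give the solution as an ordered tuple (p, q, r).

R1 <=> R3
  [ 1  -18  -6  |   6 ]
  [ 0    3   0  |   2 ]
  [ 0    6   2  |  -2 ]
R2 -> 1/3·R2
  [ 1  -18  -6  |    6 ]
  [ 0    1   0  |  2/3 ]
  [ 0    6   2  |   -2 ]
R3 -> R3 − 6·R2
  [ 1  -18  -6  |    6 ]
  [ 0    1   0  |  2/3 ]
  [ 0    0   2  |   -6 ]
R3 -> 1/2·R3
  [ 1  -18  -6  |    6 ]
  [ 0    1   0  |  2/3 ]
  [ 0    0   1  |   -3 ]
R1 -> R1 + 6·R3
  [ 1  -18  0  |  -12 ]
  [ 0    1  0  |  2/3 ]
  [ 0    0  1  |   -3 ]
R1 -> R1 + 18·R2
  [ 1  0  0  |    0 ]
  [ 0  1  0  |  2/3 ]
  [ 0  0  1  |   -3 ]
Reading off the last column: p = 0, q = 2/3, r = -3.

(0, 2/3, -3)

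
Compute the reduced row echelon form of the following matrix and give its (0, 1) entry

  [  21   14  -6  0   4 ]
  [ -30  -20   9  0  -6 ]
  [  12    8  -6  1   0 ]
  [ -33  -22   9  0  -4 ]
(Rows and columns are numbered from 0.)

2/3

Multiply R1 by 1/21.
  [   1  2/3  -2/7  0  4/21 ]
  [ -30  -20     9  0    -6 ]
  [  12    8    -6  1     0 ]
  [ -33  -22     9  0    -4 ]
Add 30 times R1 to R2.
  [   1  2/3  -2/7  0  4/21 ]
  [   0    0   3/7  0  -2/7 ]
  [  12    8    -6  1     0 ]
  [ -33  -22     9  0    -4 ]
Subtract 12 times R1 from R3.
  [   1  2/3   -2/7  0   4/21 ]
  [   0    0    3/7  0   -2/7 ]
  [   0    0  -18/7  1  -16/7 ]
  [ -33  -22      9  0     -4 ]
Add 33 times R1 to R4.
  [ 1  2/3   -2/7  0   4/21 ]
  [ 0    0    3/7  0   -2/7 ]
  [ 0    0  -18/7  1  -16/7 ]
  [ 0    0   -3/7  0   16/7 ]
Multiply R2 by 7/3.
  [ 1  2/3   -2/7  0   4/21 ]
  [ 0    0      1  0   -2/3 ]
  [ 0    0  -18/7  1  -16/7 ]
  [ 0    0   -3/7  0   16/7 ]
Add 18/7 times R2 to R3.
  [ 1  2/3  -2/7  0  4/21 ]
  [ 0    0     1  0  -2/3 ]
  [ 0    0     0  1    -4 ]
  [ 0    0  -3/7  0  16/7 ]
Add 3/7 times R2 to R4.
  [ 1  2/3  -2/7  0  4/21 ]
  [ 0    0     1  0  -2/3 ]
  [ 0    0     0  1    -4 ]
  [ 0    0     0  0     2 ]
Multiply R4 by 1/2.
  [ 1  2/3  -2/7  0  4/21 ]
  [ 0    0     1  0  -2/3 ]
  [ 0    0     0  1    -4 ]
  [ 0    0     0  0     1 ]
Add 4 times R4 to R3.
  [ 1  2/3  -2/7  0  4/21 ]
  [ 0    0     1  0  -2/3 ]
  [ 0    0     0  1     0 ]
  [ 0    0     0  0     1 ]
Add 2/3 times R4 to R2.
  [ 1  2/3  -2/7  0  4/21 ]
  [ 0    0     1  0     0 ]
  [ 0    0     0  1     0 ]
  [ 0    0     0  0     1 ]
Subtract 4/21 times R4 from R1.
  [ 1  2/3  -2/7  0  0 ]
  [ 0    0     1  0  0 ]
  [ 0    0     0  1  0 ]
  [ 0    0     0  0  1 ]
Add 2/7 times R2 to R1.
  [ 1  2/3  0  0  0 ]
  [ 0    0  1  0  0 ]
  [ 0    0  0  1  0 ]
  [ 0    0  0  0  1 ]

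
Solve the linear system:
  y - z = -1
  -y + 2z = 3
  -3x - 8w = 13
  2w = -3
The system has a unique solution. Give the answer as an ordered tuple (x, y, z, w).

(-1/3, 1, 2, -3/2)

Form the augmented matrix and row-reduce:
  [  0   1  -1   0  |  -1 ]
  [  0  -1   2   0  |   3 ]
  [ -3   0   0  -8  |  13 ]
  [  0   0   0   2  |  -3 ]
ρ1 <-> ρ3
  [ -3   0   0  -8  |  13 ]
  [  0  -1   2   0  |   3 ]
  [  0   1  -1   0  |  -1 ]
  [  0   0   0   2  |  -3 ]
ρ1 := -1/3·ρ1
  [ 1   0   0  8/3  |  -13/3 ]
  [ 0  -1   2    0  |      3 ]
  [ 0   1  -1    0  |     -1 ]
  [ 0   0   0    2  |     -3 ]
ρ2 := -1·ρ2
  [ 1  0   0  8/3  |  -13/3 ]
  [ 0  1  -2    0  |     -3 ]
  [ 0  1  -1    0  |     -1 ]
  [ 0  0   0    2  |     -3 ]
ρ3 := ρ3 − ρ2
  [ 1  0   0  8/3  |  -13/3 ]
  [ 0  1  -2    0  |     -3 ]
  [ 0  0   1    0  |      2 ]
  [ 0  0   0    2  |     -3 ]
ρ4 := 1/2·ρ4
  [ 1  0   0  8/3  |  -13/3 ]
  [ 0  1  -2    0  |     -3 ]
  [ 0  0   1    0  |      2 ]
  [ 0  0   0    1  |   -3/2 ]
ρ1 := ρ1 − 8/3·ρ4
  [ 1  0   0  0  |  -1/3 ]
  [ 0  1  -2  0  |    -3 ]
  [ 0  0   1  0  |     2 ]
  [ 0  0   0  1  |  -3/2 ]
ρ2 := ρ2 + 2·ρ3
  [ 1  0  0  0  |  -1/3 ]
  [ 0  1  0  0  |     1 ]
  [ 0  0  1  0  |     2 ]
  [ 0  0  0  1  |  -3/2 ]
Reading off the last column: x = -1/3, y = 1, z = 2, w = -3/2.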